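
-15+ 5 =-10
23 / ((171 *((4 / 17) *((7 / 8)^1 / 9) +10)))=782 / 58273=0.01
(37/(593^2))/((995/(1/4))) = 37/1399563020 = 0.00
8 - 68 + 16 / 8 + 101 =43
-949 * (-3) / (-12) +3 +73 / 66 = -30775 / 132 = -233.14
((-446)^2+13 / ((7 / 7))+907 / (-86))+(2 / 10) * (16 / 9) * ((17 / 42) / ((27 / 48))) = 145495111571 / 731430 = 198918.71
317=317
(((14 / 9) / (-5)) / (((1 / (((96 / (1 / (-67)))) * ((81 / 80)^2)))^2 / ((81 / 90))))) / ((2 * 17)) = -12173914025847 / 34000000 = -358056.29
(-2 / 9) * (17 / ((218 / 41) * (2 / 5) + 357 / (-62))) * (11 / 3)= 4753540 / 1246131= 3.81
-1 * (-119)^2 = -14161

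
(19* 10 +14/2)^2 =38809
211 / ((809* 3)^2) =211 / 5890329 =0.00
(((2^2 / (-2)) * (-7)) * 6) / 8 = 10.50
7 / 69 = 0.10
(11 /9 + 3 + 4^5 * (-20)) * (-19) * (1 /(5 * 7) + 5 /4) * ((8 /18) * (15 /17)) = 89534726 /459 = 195064.76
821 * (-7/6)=-5747/6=-957.83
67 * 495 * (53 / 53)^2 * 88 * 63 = 183866760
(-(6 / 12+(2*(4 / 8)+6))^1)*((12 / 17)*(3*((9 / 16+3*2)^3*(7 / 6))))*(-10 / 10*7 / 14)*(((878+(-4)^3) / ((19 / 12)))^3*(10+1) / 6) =652284668297.15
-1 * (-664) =664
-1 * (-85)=85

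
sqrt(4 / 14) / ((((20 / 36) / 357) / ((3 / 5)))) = 1377 * sqrt(14) / 25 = 206.09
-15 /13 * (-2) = 30 /13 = 2.31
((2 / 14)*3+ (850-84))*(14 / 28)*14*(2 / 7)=10730 / 7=1532.86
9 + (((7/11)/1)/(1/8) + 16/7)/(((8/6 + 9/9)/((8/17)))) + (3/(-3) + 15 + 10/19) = 4354869/174097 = 25.01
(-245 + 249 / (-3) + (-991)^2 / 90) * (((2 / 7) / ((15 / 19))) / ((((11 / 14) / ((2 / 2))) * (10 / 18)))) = 36197318 / 4125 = 8775.11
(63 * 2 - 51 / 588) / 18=24679 / 3528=7.00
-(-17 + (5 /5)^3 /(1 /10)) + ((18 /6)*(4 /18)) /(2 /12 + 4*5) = 851 /121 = 7.03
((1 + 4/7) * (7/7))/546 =11/3822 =0.00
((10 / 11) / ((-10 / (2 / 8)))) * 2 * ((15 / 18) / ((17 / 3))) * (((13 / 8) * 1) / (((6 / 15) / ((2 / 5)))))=-65 / 5984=-0.01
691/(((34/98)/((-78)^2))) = 205998156/17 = 12117538.59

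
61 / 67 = 0.91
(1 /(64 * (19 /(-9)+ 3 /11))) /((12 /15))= -495 /46592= -0.01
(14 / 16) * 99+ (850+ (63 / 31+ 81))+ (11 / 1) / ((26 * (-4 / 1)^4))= 210392341 / 206336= 1019.66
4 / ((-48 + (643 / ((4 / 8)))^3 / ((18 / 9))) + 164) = 1 / 265847736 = 0.00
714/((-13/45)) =-32130/13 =-2471.54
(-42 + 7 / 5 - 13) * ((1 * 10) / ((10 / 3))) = -804 / 5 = -160.80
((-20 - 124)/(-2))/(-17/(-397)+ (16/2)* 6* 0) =1681.41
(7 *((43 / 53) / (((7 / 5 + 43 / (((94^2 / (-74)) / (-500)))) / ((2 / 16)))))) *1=3324545 / 849786312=0.00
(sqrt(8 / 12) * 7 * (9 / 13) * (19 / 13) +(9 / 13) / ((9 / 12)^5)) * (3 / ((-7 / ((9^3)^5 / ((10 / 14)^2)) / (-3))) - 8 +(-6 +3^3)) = 13282448713690329088 / 8775 +5175485387463321588 * sqrt(6) / 4225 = 4514213362102969.50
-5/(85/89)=-89/17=-5.24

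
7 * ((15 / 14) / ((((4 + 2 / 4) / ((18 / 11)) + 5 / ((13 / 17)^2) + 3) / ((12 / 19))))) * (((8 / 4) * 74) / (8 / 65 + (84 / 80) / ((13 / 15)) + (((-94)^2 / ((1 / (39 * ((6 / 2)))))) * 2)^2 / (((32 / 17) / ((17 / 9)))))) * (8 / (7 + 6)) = 1440691200 / 204864709276978224971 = 0.00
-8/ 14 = -4/ 7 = -0.57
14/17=0.82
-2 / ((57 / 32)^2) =-0.63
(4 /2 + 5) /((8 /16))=14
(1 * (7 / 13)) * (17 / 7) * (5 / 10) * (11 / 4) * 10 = 935 / 52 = 17.98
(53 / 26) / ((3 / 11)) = 7.47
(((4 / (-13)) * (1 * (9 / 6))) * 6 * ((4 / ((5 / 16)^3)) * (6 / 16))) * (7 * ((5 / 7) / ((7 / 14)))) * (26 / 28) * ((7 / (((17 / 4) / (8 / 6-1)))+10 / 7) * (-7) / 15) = 17350656 / 14875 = 1166.43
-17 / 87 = -0.20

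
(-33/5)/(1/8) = -264/5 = -52.80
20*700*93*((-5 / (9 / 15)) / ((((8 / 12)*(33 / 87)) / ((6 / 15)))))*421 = -79480590000 / 11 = -7225508181.82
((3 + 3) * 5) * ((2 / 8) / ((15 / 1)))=0.50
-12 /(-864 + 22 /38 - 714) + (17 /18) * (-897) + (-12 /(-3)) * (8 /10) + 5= -754333259 /899130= -838.96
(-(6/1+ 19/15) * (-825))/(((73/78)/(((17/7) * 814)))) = 6470787180/511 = 12662988.61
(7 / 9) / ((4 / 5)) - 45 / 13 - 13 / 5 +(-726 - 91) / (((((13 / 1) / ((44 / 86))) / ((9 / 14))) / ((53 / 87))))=-8399107 / 475020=-17.68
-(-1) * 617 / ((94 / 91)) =56147 / 94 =597.31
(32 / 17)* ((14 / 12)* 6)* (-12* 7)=-18816 / 17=-1106.82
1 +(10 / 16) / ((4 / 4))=13 / 8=1.62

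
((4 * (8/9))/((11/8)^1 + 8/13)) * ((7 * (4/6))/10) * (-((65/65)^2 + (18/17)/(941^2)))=-70135846144/84132206253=-0.83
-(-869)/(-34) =-869/34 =-25.56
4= 4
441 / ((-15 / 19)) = -558.60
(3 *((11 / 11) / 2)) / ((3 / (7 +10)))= 17 / 2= 8.50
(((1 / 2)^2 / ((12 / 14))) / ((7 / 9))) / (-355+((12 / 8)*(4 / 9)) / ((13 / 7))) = -117 / 110648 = -0.00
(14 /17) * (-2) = -28 /17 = -1.65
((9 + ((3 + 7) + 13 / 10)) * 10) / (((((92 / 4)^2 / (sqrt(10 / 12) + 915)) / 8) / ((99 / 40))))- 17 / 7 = 6699 * sqrt(30) / 5290 + 25735264 / 3703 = 6956.78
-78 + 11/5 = -379/5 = -75.80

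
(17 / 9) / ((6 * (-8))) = -17 / 432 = -0.04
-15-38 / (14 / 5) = -200 / 7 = -28.57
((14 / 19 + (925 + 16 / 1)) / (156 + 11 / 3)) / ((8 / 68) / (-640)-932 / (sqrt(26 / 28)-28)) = 44643521798389440 / 251940870138333011-1480533124300800 * sqrt(182) / 3275231311798329143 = 0.17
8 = 8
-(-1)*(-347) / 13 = -347 / 13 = -26.69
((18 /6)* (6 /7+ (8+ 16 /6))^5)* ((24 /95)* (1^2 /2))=3319990348928 /43109955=77012.15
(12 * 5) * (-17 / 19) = -1020 / 19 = -53.68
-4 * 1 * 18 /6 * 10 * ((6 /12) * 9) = -540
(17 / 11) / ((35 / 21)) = 51 / 55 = 0.93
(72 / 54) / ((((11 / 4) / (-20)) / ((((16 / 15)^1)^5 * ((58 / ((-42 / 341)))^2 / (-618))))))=298305980465152 / 62087563125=4804.60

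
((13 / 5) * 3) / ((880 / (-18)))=-351 / 2200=-0.16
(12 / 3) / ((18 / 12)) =8 / 3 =2.67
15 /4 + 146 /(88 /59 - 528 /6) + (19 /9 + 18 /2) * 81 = 2302063 /2552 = 902.06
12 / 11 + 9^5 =649551 / 11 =59050.09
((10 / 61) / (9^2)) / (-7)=-10 / 34587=-0.00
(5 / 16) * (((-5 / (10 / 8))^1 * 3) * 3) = -45 / 4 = -11.25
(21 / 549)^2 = 49 / 33489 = 0.00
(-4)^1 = -4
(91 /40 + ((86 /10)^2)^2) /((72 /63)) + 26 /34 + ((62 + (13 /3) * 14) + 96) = 10215796531 /2040000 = 5007.74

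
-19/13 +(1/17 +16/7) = 1366/1547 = 0.88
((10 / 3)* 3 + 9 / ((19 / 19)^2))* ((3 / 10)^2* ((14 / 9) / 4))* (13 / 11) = 1729 / 2200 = 0.79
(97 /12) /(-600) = -97 /7200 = -0.01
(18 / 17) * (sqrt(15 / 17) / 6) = 3 * sqrt(255) / 289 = 0.17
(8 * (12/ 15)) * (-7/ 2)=-112/ 5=-22.40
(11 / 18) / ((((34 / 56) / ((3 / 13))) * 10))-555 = -1839748 / 3315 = -554.98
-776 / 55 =-14.11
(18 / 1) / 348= 3 / 58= 0.05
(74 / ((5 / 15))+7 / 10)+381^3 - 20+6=553065497 / 10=55306549.70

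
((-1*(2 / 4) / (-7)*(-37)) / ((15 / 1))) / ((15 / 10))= -0.12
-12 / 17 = -0.71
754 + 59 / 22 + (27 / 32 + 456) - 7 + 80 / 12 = 1213.19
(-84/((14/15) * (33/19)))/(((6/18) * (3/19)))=-10830/11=-984.55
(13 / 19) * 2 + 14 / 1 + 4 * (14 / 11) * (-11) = -772 / 19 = -40.63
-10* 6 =-60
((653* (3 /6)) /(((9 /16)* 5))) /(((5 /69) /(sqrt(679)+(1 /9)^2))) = 120152 /6075+120152* sqrt(679) /75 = 41764.79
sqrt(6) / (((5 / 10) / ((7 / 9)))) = 14*sqrt(6) / 9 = 3.81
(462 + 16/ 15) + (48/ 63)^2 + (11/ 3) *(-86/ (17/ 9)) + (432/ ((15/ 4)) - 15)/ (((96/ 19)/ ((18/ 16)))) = 3061329973/ 9596160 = 319.02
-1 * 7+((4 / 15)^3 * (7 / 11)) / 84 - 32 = -4343609 / 111375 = -39.00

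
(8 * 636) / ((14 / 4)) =10176 / 7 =1453.71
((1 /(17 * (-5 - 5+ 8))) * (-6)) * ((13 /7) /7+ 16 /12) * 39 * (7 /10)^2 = 1833 /340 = 5.39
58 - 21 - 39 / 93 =1134 / 31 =36.58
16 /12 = 4 /3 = 1.33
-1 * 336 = -336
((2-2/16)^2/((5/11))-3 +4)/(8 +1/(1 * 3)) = 1677/1600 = 1.05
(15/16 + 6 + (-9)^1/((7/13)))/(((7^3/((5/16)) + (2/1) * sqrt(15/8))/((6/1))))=-0.05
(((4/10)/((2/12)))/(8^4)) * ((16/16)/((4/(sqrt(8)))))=3 * sqrt(2)/10240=0.00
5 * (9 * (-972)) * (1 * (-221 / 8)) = 2416635 / 2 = 1208317.50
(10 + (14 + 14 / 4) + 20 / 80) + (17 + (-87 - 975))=-4069 / 4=-1017.25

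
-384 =-384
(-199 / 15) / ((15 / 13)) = -2587 / 225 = -11.50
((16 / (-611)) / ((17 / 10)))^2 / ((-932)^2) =1600 / 5857227669241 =0.00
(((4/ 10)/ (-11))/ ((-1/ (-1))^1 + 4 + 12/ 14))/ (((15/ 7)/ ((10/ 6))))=-98/ 20295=-0.00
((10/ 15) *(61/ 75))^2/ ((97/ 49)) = 729316/ 4910625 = 0.15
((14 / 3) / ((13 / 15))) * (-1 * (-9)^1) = 630 / 13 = 48.46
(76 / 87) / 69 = 76 / 6003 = 0.01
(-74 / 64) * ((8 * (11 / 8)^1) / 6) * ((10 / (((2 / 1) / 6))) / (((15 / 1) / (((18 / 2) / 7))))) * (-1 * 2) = 1221 / 112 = 10.90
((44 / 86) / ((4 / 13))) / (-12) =-143 / 1032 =-0.14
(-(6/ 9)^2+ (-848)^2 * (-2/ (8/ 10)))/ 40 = -4044961/ 90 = -44944.01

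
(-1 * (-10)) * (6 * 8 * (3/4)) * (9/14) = 1620/7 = 231.43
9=9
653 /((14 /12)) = 3918 /7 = 559.71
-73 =-73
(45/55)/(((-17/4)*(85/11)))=-36/1445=-0.02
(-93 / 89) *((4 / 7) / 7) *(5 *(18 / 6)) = -1.28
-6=-6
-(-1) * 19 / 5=3.80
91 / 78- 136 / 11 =-739 / 66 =-11.20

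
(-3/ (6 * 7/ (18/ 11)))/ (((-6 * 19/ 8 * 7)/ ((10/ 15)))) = 8/ 10241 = 0.00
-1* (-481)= 481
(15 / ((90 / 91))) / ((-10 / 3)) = -91 / 20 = -4.55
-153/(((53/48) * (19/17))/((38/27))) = -9248/53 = -174.49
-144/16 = -9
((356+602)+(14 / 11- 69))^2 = 95902849 / 121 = 792585.53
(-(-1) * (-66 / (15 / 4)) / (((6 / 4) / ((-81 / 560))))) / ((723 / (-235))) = -4653 / 8435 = -0.55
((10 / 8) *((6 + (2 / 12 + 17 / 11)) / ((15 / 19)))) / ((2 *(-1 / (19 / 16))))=-183749 / 25344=-7.25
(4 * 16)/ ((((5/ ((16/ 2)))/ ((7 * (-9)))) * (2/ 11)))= -177408/ 5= -35481.60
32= 32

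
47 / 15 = 3.13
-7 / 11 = -0.64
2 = 2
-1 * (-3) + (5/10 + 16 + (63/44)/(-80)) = 68577/3520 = 19.48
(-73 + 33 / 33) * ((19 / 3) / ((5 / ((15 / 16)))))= -171 / 2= -85.50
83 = 83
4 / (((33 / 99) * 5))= 2.40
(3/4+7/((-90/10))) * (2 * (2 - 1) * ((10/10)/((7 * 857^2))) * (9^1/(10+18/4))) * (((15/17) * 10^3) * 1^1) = -15000/2534583499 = -0.00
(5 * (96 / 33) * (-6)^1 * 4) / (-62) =1920 / 341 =5.63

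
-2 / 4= -1 / 2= -0.50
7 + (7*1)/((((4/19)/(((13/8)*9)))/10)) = 77917/16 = 4869.81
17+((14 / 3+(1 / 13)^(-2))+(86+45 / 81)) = 2495 / 9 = 277.22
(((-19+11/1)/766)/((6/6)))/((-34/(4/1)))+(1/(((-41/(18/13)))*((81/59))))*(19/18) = -6953447/281099403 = -0.02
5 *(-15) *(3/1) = -225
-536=-536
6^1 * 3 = 18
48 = 48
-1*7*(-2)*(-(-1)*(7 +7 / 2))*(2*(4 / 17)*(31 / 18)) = 6076 / 51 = 119.14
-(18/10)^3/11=-0.53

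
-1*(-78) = 78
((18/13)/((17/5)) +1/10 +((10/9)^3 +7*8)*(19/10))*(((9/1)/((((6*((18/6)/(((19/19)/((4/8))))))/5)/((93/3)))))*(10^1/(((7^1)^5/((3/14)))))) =27347608675/12636208494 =2.16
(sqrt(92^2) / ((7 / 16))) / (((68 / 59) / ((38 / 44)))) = 206264 / 1309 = 157.57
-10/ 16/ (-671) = 5/ 5368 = 0.00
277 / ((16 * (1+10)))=277 / 176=1.57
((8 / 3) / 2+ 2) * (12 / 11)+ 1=51 / 11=4.64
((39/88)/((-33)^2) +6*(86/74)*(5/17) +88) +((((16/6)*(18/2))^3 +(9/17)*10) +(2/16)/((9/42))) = 279690009955/20092776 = 13919.93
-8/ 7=-1.14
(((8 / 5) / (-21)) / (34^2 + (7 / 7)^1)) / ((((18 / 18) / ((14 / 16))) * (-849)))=1 / 14734395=0.00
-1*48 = -48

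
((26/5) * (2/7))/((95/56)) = 416/475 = 0.88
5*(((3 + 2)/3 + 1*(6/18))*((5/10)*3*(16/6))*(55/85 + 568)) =386680/17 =22745.88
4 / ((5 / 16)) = 64 / 5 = 12.80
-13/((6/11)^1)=-23.83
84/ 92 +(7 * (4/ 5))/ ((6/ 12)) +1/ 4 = 5687/ 460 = 12.36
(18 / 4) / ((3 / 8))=12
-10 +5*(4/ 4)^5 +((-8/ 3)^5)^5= -44588032278.67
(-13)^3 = -2197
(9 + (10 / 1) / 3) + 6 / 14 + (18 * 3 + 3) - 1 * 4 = 65.76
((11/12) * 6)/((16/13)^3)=24167/8192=2.95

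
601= 601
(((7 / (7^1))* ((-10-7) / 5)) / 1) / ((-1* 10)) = 17 / 50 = 0.34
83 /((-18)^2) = 83 /324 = 0.26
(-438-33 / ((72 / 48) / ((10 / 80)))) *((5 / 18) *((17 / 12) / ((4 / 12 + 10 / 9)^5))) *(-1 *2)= 327732885 / 5940688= 55.17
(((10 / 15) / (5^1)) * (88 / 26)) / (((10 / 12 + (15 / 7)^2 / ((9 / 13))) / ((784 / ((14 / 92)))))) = 311.41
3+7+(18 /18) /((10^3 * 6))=60001 /6000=10.00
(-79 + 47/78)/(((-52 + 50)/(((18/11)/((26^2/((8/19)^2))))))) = 146760/8724287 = 0.02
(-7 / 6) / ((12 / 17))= -119 / 72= -1.65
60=60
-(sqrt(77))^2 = -77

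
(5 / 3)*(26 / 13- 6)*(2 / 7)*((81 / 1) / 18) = -60 / 7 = -8.57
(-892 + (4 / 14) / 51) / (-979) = 3578 / 3927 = 0.91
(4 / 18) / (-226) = -1 / 1017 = -0.00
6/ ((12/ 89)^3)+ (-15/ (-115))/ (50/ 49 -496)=196630637281/ 80329248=2447.81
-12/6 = -2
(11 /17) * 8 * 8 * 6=4224 /17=248.47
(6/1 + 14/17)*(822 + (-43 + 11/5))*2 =906192/85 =10661.08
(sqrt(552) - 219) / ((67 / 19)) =-4161 / 67 + 38*sqrt(138) / 67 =-55.44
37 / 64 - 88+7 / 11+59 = -19561 / 704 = -27.79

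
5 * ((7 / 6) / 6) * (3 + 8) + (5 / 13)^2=65965 / 6084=10.84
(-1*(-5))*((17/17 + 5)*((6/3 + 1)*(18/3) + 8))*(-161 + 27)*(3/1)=-313560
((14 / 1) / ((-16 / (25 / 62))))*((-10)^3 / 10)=4375 / 124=35.28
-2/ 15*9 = -6/ 5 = -1.20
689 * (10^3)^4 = 689000000000000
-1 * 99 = -99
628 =628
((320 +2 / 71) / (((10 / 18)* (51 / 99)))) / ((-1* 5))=-6748434 / 30175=-223.64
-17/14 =-1.21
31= 31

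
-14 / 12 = -1.17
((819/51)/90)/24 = 91/12240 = 0.01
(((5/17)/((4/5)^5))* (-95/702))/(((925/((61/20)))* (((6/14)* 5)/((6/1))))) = -1014125/904310784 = -0.00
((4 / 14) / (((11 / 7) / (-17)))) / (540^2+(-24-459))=-34 / 3202287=-0.00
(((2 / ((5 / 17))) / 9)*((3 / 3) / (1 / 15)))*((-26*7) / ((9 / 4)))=-24752 / 27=-916.74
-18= -18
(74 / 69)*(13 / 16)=481 / 552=0.87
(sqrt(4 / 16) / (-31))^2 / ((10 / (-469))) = -469 / 38440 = -0.01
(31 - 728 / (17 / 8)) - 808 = -19033 / 17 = -1119.59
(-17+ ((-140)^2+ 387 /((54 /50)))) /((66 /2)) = 59824 /99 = 604.28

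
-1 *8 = -8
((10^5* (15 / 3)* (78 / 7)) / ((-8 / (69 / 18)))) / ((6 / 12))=-37375000 / 7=-5339285.71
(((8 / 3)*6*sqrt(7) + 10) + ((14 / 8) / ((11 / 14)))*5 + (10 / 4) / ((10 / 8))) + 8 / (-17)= 8477 / 374 + 16*sqrt(7)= 65.00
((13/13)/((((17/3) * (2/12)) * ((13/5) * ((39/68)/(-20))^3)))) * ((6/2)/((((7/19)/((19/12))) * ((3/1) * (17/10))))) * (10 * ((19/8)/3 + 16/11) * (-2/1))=116455712000000/59378319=1961249.73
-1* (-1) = 1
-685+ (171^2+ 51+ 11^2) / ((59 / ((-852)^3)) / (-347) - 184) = -33361638087705313 / 39488085840325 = -844.85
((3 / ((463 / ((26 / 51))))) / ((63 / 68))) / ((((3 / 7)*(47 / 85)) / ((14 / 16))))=7735 / 587547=0.01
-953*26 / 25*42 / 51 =-346892 / 425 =-816.22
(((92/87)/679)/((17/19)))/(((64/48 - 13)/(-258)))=450984/11716145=0.04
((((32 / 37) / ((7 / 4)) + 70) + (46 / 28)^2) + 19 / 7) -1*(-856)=6758193 / 7252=931.91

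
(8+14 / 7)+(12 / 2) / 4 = 23 / 2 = 11.50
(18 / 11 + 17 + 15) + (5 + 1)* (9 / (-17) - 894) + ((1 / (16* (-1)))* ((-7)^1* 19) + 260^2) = 186326119 / 2992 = 62274.77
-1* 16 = -16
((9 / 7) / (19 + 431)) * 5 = 1 / 70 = 0.01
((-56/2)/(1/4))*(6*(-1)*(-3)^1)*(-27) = 54432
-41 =-41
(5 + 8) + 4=17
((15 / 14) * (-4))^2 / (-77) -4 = -15992 / 3773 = -4.24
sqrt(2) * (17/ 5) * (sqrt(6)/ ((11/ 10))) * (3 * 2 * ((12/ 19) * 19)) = 770.92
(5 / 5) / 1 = 1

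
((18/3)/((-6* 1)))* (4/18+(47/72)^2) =-0.65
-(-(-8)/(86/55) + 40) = -1940/43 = -45.12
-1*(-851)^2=-724201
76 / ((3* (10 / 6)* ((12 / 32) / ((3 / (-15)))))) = -8.11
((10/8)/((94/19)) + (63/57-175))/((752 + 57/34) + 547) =-21088483/157964556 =-0.13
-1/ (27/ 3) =-1/ 9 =-0.11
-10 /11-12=-142 /11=-12.91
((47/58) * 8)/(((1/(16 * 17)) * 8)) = 6392/29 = 220.41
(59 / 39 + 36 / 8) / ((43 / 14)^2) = 45962 / 72111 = 0.64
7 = 7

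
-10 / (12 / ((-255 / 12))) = 17.71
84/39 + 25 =353/13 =27.15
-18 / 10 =-9 / 5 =-1.80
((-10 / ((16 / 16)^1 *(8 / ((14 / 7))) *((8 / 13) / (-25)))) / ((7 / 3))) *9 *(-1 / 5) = -8775 / 112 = -78.35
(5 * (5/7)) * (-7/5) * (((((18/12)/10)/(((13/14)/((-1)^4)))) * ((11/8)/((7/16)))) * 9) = -297/13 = -22.85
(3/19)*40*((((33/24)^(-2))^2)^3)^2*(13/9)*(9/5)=1473378342655329306673152/187144920840344610799524979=0.01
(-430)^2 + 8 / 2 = 184904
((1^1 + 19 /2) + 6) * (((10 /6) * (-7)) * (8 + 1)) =-3465 /2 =-1732.50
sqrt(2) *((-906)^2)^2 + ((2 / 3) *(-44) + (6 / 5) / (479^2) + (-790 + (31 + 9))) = -2682165272 / 3441615 + 673771738896 *sqrt(2) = 952857130311.09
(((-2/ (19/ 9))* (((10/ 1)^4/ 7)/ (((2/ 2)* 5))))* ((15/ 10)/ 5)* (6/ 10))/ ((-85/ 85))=6480/ 133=48.72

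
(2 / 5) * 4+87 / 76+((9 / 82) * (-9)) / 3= 37633 / 15580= 2.42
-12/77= -0.16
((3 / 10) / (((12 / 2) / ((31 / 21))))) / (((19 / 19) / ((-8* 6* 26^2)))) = -83824 / 35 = -2394.97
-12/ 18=-2/ 3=-0.67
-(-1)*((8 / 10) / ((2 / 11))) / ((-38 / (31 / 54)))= -341 / 5130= -0.07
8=8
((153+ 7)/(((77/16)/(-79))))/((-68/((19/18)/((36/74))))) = 8885920/106029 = 83.81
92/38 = 46/19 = 2.42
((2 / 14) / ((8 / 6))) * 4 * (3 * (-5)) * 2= -90 / 7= -12.86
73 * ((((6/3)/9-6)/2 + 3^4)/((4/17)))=24233.97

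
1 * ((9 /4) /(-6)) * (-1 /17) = 3 /136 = 0.02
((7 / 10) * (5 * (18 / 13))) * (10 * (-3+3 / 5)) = -1512 / 13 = -116.31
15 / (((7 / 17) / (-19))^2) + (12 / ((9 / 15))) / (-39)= 61031485 / 1911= 31936.94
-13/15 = -0.87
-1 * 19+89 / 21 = -310 / 21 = -14.76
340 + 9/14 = 4769/14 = 340.64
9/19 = 0.47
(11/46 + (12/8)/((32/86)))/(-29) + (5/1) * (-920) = -98185543/21344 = -4600.15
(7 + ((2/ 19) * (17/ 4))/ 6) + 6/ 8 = 446/ 57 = 7.82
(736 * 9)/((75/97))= 214176/25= 8567.04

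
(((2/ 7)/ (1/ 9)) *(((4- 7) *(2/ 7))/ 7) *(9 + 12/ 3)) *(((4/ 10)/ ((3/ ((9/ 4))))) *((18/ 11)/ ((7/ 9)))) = -341172/ 132055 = -2.58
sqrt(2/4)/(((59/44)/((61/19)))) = 1342 * sqrt(2)/1121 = 1.69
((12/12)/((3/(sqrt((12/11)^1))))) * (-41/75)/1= -0.19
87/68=1.28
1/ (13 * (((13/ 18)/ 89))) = 1602/ 169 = 9.48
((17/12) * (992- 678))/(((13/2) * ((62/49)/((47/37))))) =6146707/89466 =68.70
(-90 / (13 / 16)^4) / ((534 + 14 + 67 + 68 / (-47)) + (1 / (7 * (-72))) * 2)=-69858754560 / 207549273997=-0.34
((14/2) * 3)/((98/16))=24/7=3.43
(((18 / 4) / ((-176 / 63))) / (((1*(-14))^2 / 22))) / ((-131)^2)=-81 / 7688128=-0.00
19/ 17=1.12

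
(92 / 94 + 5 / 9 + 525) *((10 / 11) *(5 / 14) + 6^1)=3330.16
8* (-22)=-176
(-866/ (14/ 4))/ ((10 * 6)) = -433/ 105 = -4.12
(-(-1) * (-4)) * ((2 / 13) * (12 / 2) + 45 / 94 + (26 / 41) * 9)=-712362 / 25051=-28.44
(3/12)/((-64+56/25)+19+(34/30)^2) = -225/37328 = -0.01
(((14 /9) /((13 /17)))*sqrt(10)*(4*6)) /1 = 1904*sqrt(10) /39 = 154.38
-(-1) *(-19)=-19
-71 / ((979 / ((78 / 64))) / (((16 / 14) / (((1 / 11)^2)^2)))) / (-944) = 3685539 / 2352448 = 1.57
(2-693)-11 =-702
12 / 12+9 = 10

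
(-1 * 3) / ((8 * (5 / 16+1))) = -2 / 7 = -0.29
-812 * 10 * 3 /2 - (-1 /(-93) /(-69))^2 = -501546688021 /41177889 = -12180.00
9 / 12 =3 / 4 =0.75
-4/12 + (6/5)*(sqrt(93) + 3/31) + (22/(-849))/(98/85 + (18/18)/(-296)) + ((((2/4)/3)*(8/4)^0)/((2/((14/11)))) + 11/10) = 1305065662/1350559485 + 6*sqrt(93)/5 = 12.54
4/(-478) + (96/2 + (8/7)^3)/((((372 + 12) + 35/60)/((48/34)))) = 1114671902/6431505535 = 0.17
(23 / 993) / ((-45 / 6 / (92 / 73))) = -4232 / 1087335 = -0.00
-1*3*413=-1239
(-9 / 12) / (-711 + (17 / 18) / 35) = 945 / 895826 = 0.00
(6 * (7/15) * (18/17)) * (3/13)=756/1105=0.68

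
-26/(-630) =13/315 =0.04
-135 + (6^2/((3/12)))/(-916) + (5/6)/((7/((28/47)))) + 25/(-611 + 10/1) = -2622249626/19405689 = -135.13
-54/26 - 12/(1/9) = -1431/13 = -110.08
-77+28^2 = 707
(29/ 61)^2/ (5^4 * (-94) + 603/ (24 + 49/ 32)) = -0.00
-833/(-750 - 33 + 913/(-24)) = 2856/2815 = 1.01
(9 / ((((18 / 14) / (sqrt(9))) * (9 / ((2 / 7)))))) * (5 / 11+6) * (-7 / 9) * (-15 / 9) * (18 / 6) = 4970 / 297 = 16.73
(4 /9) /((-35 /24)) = -0.30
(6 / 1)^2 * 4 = 144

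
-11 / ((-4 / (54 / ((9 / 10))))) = 165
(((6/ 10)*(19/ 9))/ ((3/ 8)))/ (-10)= -76/ 225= -0.34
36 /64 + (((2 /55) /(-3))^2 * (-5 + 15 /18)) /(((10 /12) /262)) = 32237 /87120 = 0.37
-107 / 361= -0.30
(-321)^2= 103041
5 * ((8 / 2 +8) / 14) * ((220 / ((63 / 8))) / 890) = 0.13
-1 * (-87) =87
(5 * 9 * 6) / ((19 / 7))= 1890 / 19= 99.47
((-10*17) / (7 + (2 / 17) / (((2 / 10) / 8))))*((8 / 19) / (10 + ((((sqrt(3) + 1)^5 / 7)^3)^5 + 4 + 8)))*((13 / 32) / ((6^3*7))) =-1736927287867115954245830686960983248374034202445 / 46516987280693320881330248443517915746114601331107808 + 10445994137634229134505093726395829179457208320*sqrt(3) / 484551950840555425847190087953311622355360430532373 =-0.00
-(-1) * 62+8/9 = 566/9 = 62.89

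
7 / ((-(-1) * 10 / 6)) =21 / 5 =4.20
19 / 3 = 6.33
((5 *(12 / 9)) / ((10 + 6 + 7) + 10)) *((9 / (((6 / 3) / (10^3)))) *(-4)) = -3636.36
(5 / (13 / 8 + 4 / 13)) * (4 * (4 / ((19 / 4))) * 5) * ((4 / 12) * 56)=9318400 / 11457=813.34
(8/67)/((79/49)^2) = 19208/418147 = 0.05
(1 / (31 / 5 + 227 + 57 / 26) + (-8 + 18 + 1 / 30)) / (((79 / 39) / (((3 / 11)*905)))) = 1223.05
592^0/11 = 1/11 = 0.09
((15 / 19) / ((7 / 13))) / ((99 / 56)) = 520 / 627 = 0.83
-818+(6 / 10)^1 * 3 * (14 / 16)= -32657 / 40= -816.42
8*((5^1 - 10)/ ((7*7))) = -40/ 49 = -0.82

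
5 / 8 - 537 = -4291 / 8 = -536.38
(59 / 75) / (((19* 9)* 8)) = 59 / 102600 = 0.00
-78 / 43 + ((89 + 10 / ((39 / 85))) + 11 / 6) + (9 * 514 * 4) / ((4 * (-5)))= -13657249 / 16770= -814.39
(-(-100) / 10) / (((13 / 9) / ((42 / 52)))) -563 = -94202 / 169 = -557.41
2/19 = 0.11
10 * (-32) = -320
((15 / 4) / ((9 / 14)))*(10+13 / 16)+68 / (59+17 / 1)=116677 / 1824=63.97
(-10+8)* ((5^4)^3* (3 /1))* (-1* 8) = 11718750000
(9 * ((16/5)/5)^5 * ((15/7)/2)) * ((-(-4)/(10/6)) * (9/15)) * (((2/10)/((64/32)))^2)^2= 31850496/213623046875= 0.00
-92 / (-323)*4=368 / 323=1.14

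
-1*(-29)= 29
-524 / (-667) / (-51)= -0.02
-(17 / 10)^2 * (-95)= 5491 / 20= 274.55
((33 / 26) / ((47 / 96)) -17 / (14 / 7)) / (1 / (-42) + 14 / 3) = -1.27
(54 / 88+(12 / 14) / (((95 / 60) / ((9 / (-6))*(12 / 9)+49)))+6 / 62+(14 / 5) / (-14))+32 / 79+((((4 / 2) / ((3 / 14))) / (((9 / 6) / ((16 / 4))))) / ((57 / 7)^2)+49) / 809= 26.42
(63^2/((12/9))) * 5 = 14883.75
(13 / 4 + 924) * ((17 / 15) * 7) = 441371 / 60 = 7356.18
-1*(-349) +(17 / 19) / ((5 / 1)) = 33172 / 95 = 349.18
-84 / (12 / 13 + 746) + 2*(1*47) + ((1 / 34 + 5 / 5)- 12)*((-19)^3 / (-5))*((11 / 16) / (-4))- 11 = 28202008911 / 10564480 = 2669.51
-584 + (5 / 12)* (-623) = -10123 / 12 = -843.58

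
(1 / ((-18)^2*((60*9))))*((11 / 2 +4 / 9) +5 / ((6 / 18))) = 377 / 3149280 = 0.00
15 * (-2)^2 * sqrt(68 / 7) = 120 * sqrt(119) / 7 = 187.01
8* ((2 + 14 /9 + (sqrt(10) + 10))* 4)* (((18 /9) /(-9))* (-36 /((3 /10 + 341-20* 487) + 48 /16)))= -312320 /845613-2560* sqrt(10) /93957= -0.46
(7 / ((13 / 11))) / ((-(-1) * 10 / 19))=1463 / 130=11.25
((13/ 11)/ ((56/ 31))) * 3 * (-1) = -1.96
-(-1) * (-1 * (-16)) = 16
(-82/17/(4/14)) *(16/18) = -2296/153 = -15.01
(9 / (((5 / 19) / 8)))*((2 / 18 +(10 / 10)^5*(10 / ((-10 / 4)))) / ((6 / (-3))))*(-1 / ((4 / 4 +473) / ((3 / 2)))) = -133 / 79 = -1.68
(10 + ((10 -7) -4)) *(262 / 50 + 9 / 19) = 24426 / 475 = 51.42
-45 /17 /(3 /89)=-1335 /17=-78.53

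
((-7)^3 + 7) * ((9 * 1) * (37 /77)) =-15984 /11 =-1453.09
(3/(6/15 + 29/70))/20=7/38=0.18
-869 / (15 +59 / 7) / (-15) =6083 / 2460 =2.47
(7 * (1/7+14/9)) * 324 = 3852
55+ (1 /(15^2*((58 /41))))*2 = 358916 /6525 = 55.01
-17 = -17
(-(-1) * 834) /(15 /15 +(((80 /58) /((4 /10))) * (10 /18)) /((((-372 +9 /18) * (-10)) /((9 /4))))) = 8985099 /10786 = 833.03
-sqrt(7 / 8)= -sqrt(14) / 4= -0.94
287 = 287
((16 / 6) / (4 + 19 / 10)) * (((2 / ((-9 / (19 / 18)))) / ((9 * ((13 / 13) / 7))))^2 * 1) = 1415120 / 94065057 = 0.02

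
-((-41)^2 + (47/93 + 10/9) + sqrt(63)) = -469450/279 - 3 * sqrt(7) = -1690.55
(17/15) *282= 1598/5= 319.60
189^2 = 35721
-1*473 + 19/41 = -19374/41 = -472.54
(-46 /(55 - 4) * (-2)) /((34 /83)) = 3818 /867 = 4.40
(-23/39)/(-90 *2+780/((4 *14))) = 322/90675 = 0.00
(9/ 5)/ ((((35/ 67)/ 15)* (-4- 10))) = -1809/ 490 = -3.69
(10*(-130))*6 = -7800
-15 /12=-1.25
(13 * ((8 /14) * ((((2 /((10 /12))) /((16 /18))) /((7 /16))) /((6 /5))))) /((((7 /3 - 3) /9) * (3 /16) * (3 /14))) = -89856 /7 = -12836.57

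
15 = 15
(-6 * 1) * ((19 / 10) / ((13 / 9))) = -513 / 65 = -7.89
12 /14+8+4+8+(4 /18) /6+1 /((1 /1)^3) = 21.89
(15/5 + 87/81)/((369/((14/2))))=770/9963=0.08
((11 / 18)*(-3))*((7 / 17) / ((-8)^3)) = 77 / 52224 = 0.00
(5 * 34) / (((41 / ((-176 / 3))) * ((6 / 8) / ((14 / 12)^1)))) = -418880 / 1107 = -378.39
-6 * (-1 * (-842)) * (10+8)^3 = -29463264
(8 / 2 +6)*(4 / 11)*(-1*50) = -181.82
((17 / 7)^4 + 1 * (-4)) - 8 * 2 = 35501 / 2401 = 14.79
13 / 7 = 1.86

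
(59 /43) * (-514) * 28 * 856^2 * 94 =-58485545495552 /43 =-1360128965012.84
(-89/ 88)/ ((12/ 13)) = -1157/ 1056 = -1.10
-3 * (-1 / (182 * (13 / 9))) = 27 / 2366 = 0.01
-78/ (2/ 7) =-273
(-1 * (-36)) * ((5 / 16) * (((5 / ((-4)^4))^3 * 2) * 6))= 16875 / 16777216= 0.00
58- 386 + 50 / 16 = -2599 / 8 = -324.88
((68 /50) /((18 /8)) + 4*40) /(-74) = -18068 /8325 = -2.17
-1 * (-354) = 354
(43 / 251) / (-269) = -43 / 67519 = -0.00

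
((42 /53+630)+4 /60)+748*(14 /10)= 1678.06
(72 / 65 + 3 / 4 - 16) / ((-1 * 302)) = 0.05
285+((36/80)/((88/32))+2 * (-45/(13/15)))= 129642/715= 181.32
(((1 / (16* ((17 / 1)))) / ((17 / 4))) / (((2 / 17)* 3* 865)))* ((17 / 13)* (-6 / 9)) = -1 / 404820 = -0.00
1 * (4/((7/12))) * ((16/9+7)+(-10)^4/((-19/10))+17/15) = -71864416/1995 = -36022.26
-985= -985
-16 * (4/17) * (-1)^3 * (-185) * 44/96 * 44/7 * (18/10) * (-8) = 28893.58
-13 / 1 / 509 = -13 / 509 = -0.03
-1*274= -274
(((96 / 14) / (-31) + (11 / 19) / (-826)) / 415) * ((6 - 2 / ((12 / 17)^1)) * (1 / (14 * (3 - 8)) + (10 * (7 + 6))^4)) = -719450637930681 / 1487708600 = -483596.48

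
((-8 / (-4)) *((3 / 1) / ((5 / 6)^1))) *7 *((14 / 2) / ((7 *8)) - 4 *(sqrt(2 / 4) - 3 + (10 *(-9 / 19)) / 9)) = 136269 / 190 - 504 *sqrt(2) / 5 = 574.65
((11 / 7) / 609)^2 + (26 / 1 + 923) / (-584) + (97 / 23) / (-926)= -2522879878193 / 1548208613448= -1.63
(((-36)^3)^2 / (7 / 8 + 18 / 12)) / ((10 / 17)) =148021198848 / 95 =1558117882.61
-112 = -112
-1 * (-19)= 19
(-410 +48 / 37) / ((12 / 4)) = -15122 / 111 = -136.23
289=289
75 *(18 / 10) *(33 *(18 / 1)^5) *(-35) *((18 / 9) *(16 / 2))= -4714094246400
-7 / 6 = -1.17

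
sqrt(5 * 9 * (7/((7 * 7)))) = 3 * sqrt(35)/7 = 2.54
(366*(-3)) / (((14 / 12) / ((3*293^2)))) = -1696719636 / 7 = -242388519.43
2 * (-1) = -2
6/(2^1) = 3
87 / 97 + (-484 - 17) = -48510 / 97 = -500.10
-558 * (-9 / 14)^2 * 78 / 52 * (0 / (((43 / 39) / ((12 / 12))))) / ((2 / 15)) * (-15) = 0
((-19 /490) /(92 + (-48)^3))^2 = 361 /2931681025000000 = 0.00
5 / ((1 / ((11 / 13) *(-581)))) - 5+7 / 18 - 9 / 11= -6341065 / 2574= -2463.51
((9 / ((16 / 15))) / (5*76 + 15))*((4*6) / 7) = 81 / 1106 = 0.07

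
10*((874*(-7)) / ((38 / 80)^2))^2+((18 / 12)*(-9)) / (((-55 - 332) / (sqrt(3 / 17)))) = 3*sqrt(51) / 1462+2654310400000 / 361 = 7352660387.83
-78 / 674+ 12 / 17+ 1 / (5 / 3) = 1.19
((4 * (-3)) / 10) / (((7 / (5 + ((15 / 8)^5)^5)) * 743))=-151507123101049682041651144329 / 98244112309620099025731584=-1542.15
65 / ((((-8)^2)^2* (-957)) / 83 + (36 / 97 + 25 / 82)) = -42911830 / 31178215597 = -0.00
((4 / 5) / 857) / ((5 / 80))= 64 / 4285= 0.01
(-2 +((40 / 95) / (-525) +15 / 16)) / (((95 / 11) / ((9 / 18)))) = -1866733 / 30324000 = -0.06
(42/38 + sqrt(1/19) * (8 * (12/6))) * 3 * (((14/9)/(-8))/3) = -28 * sqrt(19)/171 - 49/228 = -0.93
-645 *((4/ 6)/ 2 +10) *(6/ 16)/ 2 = -19995/ 16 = -1249.69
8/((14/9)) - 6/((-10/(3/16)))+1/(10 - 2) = 3013/560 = 5.38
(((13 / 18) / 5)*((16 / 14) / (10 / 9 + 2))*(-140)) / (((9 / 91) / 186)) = -13970.67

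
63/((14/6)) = 27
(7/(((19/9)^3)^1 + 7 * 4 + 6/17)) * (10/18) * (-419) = -20193705/467981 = -43.15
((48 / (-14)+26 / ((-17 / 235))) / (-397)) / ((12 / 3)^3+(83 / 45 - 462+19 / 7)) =-971505 / 418215283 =-0.00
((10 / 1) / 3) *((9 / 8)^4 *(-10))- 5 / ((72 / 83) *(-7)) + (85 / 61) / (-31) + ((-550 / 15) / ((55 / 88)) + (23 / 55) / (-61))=-746698807201 / 6709570560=-111.29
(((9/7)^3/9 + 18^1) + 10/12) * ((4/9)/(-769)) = -78490/7121709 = -0.01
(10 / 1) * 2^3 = 80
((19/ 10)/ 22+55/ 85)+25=96243/ 3740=25.73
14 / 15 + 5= 89 / 15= 5.93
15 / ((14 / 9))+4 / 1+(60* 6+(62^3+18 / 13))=43443951 / 182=238703.03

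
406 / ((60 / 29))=5887 / 30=196.23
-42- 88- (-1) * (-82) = -212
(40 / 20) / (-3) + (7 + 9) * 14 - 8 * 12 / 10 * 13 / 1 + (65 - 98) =65.53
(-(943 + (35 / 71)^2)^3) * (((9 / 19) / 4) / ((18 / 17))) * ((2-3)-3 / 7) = 2284440281817698545280 / 17037337761493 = 134084345.44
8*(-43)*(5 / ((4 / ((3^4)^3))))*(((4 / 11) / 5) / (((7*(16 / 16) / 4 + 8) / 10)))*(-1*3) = 7312628160 / 143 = 51137259.86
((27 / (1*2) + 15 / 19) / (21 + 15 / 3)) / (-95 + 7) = -543 / 86944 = -0.01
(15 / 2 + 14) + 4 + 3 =57 / 2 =28.50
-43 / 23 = -1.87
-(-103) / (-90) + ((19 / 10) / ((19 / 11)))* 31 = 1483 / 45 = 32.96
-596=-596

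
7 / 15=0.47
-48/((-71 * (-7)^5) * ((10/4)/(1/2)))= -48/5966485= -0.00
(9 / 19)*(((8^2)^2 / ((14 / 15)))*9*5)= 12441600 / 133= 93545.86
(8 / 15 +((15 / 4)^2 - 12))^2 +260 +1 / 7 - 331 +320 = 103171303 / 403200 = 255.88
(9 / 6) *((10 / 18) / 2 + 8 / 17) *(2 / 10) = 229 / 1020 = 0.22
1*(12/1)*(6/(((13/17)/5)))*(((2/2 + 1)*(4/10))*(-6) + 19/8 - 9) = -69921/13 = -5378.54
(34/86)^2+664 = 1228025/1849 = 664.16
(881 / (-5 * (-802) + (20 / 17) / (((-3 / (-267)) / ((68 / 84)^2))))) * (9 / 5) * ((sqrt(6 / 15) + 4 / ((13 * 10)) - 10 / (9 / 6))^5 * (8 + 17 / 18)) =-6879124372309170422854 / 140871145846640625 + 4960222604980744381 * sqrt(10) / 722416132546875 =-27120.05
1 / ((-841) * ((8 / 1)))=-1 / 6728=-0.00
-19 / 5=-3.80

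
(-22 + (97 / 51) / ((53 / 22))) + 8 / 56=-398621 / 18921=-21.07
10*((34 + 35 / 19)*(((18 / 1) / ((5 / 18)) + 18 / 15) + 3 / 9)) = 451730 / 19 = 23775.26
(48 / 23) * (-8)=-16.70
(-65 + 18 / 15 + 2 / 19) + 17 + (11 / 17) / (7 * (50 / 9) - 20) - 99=-7998217 / 54910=-145.66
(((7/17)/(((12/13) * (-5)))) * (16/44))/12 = -91/33660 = -0.00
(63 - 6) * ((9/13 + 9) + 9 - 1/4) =54663/52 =1051.21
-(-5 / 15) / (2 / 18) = 3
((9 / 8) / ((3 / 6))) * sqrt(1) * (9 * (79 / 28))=6399 / 112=57.13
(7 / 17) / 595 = 1 / 1445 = 0.00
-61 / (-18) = 3.39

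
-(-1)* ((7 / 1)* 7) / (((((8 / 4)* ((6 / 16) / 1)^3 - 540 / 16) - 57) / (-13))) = 1792 / 255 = 7.03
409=409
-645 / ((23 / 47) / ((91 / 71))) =-2758665 / 1633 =-1689.32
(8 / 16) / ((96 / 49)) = 49 / 192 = 0.26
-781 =-781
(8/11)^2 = 64/121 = 0.53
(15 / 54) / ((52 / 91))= 0.49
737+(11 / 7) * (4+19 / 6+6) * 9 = 12925 / 14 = 923.21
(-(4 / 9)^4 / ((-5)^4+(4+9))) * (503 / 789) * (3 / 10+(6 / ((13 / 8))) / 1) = -5569216 / 35779134105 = -0.00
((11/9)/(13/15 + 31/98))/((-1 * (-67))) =5390/349539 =0.02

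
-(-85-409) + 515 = 1009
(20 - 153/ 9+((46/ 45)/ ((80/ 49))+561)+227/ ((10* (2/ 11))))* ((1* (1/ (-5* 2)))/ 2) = -1241057/ 36000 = -34.47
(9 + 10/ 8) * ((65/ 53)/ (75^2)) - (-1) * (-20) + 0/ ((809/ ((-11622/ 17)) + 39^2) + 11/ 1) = -4769467/ 238500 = -20.00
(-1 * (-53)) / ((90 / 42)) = 371 / 15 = 24.73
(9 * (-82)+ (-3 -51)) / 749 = -792 / 749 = -1.06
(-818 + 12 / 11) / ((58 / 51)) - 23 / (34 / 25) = -7974287 / 10846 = -735.23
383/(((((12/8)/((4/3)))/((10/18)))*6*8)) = 1915/486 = 3.94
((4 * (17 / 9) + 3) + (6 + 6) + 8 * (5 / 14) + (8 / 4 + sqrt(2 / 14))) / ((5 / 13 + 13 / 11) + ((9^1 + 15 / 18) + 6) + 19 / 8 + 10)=3432 * sqrt(7) / 715309 + 1975688 / 2145927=0.93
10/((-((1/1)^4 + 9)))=-1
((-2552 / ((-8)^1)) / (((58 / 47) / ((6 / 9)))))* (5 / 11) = 235 / 3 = 78.33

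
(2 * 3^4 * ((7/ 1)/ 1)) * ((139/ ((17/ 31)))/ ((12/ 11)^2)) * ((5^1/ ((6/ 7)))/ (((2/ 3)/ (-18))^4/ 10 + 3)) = 1018296531442575/ 2168279416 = 469633.44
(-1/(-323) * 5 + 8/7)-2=-1903/2261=-0.84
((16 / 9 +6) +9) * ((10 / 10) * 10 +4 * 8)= 2114 / 3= 704.67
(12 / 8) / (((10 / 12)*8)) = 9 / 40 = 0.22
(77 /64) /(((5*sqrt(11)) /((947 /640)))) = 6629*sqrt(11) /204800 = 0.11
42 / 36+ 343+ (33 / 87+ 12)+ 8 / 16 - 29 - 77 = 21841 / 87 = 251.05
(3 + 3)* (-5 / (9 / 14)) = -140 / 3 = -46.67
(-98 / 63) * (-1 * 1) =14 / 9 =1.56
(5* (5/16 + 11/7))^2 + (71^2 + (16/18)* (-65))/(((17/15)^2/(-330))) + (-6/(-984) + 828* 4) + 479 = -189718005704375/148633856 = -1276411.79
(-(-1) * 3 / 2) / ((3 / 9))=9 / 2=4.50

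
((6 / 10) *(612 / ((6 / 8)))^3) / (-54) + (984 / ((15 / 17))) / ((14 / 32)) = -211209088 / 35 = -6034545.37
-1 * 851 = -851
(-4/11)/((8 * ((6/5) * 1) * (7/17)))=-85/924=-0.09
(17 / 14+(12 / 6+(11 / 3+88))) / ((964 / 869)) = 3462965 / 40488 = 85.53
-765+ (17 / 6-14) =-4657 / 6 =-776.17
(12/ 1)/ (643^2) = 12/ 413449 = 0.00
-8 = -8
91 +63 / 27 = 280 / 3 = 93.33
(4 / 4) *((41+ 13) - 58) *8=-32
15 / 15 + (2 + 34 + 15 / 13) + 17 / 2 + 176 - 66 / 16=22727 / 104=218.53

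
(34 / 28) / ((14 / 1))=17 / 196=0.09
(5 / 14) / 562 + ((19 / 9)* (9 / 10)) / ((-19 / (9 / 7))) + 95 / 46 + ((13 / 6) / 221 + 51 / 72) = 35010421 / 13184520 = 2.66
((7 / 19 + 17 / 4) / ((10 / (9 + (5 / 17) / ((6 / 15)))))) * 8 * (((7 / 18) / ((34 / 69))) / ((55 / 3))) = 18705141 / 12080200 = 1.55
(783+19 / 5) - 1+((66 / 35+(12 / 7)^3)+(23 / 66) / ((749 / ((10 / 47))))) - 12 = 222206659712 / 284616255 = 780.72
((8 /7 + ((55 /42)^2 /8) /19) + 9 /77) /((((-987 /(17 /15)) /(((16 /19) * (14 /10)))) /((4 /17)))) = -7497526 /18519056325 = -0.00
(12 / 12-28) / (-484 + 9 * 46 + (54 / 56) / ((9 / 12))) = 189 / 481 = 0.39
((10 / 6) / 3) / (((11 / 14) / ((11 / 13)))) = 70 / 117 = 0.60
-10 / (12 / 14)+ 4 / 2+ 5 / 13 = -362 / 39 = -9.28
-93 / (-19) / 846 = 31 / 5358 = 0.01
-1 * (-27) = 27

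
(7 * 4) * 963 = 26964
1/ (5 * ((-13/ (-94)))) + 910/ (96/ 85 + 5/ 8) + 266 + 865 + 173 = 141452822/ 77545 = 1824.14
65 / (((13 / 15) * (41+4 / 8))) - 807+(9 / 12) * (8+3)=-264585 / 332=-796.94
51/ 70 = 0.73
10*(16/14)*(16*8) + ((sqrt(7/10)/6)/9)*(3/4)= sqrt(70)/720 + 10240/7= 1462.87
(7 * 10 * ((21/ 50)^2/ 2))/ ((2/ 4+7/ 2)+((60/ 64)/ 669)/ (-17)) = 15603756/ 10109125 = 1.54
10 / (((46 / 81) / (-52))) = -21060 / 23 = -915.65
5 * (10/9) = 50/9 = 5.56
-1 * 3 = -3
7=7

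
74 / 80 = 0.92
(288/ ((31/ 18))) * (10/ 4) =12960/ 31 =418.06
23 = 23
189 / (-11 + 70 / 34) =-3213 / 152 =-21.14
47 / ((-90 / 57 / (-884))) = 394706 / 15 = 26313.73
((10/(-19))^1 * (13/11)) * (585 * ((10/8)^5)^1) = -1110.46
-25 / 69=-0.36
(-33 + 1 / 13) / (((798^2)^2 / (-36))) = 107 / 36609384357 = 0.00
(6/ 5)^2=36/ 25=1.44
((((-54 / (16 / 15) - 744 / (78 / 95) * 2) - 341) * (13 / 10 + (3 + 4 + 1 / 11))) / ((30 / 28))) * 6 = -113916873 / 1100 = -103560.79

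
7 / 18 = 0.39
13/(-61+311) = 13/250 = 0.05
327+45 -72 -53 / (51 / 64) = 11908 / 51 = 233.49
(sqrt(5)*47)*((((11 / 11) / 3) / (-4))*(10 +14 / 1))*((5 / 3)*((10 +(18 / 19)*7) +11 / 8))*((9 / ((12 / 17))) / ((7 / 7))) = -10934315*sqrt(5) / 304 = -80427.21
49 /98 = 1 /2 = 0.50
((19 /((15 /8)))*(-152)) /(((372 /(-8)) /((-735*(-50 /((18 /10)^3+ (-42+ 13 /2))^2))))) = 7075600000000 /5116105677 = 1383.01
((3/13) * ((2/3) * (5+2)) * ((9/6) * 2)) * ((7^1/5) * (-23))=-6762/65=-104.03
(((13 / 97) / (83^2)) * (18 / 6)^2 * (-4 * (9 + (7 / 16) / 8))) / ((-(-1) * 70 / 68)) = -2305251 / 374210480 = -0.01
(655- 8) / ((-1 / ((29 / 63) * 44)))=-825572 / 63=-13104.32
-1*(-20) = 20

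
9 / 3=3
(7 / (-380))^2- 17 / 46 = -1226273 / 3321200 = -0.37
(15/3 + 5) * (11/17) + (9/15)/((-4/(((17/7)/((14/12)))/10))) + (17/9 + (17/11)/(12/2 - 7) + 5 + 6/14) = 100703501/8246700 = 12.21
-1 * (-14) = 14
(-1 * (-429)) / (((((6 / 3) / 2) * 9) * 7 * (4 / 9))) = 429 / 28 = 15.32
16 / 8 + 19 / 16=51 / 16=3.19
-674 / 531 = -1.27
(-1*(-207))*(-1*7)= -1449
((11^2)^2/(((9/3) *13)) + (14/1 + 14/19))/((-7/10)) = -557.35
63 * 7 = 441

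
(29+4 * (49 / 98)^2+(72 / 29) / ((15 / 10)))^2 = 842724 / 841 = 1002.05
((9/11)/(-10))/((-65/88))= 36/325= 0.11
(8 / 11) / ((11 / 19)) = 152 / 121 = 1.26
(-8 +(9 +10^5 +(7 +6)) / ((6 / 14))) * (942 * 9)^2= 16774294247640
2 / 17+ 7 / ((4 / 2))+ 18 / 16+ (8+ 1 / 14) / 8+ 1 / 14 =11087 / 1904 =5.82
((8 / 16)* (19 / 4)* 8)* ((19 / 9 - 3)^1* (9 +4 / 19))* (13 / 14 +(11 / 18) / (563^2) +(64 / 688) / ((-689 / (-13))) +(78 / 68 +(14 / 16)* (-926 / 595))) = -110729833551710 / 994706727327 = -111.32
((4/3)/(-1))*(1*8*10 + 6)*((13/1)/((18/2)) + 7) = -26144/27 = -968.30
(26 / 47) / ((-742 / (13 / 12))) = -0.00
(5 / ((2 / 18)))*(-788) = -35460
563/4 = 140.75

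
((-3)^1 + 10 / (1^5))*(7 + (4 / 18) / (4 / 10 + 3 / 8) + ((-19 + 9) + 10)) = 14231 / 279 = 51.01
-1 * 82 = -82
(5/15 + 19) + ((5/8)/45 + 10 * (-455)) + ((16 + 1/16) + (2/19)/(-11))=-135871397/30096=-4514.60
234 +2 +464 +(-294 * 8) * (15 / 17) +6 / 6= -23363 / 17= -1374.29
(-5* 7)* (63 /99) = -245 /11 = -22.27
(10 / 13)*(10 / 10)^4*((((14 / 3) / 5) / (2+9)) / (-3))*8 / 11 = -224 / 14157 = -0.02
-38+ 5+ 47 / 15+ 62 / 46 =-9839 / 345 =-28.52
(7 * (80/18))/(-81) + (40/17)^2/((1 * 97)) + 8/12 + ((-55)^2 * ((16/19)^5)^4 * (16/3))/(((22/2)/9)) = 326375855299678465085610300552972398/768190840206896281759032083305257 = 424.86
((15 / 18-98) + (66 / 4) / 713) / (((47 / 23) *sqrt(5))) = -41558 *sqrt(5) / 4371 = -21.26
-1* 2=-2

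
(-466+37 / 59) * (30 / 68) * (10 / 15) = -137285 / 1003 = -136.87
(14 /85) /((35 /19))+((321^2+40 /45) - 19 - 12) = 394016992 /3825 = 103010.98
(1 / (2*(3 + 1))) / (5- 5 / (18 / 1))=9 / 340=0.03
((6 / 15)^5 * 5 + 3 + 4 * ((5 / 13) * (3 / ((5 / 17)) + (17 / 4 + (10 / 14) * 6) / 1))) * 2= 3625824 / 56875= 63.75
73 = 73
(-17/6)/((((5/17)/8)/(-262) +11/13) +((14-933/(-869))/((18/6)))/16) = -2.44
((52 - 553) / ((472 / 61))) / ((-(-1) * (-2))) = 30561 / 944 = 32.37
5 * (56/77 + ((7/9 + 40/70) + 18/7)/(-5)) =-197/693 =-0.28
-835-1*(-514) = -321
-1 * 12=-12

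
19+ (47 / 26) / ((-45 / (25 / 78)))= 346553 / 18252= 18.99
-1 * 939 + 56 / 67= -62857 / 67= -938.16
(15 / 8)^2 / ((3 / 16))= 75 / 4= 18.75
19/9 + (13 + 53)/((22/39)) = 1072/9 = 119.11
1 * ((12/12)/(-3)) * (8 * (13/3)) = -104/9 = -11.56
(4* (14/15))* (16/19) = 896/285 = 3.14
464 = 464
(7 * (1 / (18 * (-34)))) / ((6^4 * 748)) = -7 / 593277696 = -0.00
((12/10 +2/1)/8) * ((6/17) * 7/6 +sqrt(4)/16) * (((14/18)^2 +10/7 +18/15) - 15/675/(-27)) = 0.69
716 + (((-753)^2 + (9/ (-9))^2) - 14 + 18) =567730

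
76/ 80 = 19/ 20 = 0.95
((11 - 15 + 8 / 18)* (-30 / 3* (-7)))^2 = 5017600 / 81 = 61945.68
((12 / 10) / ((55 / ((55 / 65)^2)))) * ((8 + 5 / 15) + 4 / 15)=2838 / 21125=0.13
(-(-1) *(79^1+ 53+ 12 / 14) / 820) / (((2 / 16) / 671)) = 249612 / 287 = 869.73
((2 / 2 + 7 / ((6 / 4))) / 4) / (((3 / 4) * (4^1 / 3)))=17 / 12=1.42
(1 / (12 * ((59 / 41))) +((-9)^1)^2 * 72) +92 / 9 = 12409003 / 2124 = 5842.28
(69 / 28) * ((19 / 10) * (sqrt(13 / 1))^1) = 1311 * sqrt(13) / 280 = 16.88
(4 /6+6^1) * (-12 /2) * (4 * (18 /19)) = -2880 /19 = -151.58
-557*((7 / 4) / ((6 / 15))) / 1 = -19495 / 8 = -2436.88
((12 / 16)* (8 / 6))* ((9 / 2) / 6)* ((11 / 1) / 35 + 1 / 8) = 369 / 1120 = 0.33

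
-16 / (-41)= 16 / 41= 0.39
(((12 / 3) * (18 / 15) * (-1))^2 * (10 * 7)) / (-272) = -504 / 85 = -5.93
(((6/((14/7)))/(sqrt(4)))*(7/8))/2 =21/32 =0.66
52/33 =1.58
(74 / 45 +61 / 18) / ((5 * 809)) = 151 / 121350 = 0.00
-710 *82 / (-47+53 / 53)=29110 / 23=1265.65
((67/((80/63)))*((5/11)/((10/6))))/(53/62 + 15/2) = 56079/32560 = 1.72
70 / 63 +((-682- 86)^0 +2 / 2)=28 / 9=3.11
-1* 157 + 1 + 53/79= -12271/79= -155.33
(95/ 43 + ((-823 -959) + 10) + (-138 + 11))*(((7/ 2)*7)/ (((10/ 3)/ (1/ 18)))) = -1998269/ 2580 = -774.52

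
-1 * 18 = -18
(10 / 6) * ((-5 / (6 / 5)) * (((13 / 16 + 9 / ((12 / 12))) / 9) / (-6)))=19625 / 15552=1.26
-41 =-41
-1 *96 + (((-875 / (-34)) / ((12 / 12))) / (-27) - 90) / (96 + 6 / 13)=-111597947 / 1151172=-96.94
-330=-330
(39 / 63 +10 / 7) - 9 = -146 / 21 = -6.95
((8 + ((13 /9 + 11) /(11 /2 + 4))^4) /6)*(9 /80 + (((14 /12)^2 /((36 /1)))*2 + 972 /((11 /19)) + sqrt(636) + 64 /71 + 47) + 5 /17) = 9357919624*sqrt(159) /2565108243 + 173832201774015838759 /55172246270543820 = 3196.72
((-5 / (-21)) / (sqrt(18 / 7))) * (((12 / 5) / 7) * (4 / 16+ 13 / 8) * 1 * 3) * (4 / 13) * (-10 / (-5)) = 30 * sqrt(14) / 637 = 0.18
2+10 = 12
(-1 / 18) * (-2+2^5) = -5 / 3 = -1.67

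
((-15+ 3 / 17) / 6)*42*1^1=-1764 / 17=-103.76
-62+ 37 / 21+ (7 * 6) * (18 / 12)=58 / 21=2.76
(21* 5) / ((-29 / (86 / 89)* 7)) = -1290 / 2581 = -0.50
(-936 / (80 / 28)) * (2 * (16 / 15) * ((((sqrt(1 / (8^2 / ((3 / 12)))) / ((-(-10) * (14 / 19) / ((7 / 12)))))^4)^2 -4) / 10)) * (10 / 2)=17208823431175564845148895763269 / 12311715481324093440000000000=1397.76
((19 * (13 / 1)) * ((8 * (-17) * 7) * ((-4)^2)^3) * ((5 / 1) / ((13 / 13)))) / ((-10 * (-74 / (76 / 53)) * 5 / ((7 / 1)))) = -128098926592 / 9805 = -13064653.40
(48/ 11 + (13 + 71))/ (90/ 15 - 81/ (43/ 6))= -3483/ 209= -16.67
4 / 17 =0.24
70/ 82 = 35/ 41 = 0.85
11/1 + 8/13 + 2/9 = 1385/117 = 11.84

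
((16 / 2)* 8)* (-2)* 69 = -8832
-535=-535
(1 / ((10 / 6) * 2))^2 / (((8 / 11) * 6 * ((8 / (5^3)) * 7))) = 165 / 3584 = 0.05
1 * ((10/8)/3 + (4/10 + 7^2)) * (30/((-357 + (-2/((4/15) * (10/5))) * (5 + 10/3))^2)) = 23912/2411809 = 0.01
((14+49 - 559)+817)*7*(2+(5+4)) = 24717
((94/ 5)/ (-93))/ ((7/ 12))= -0.35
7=7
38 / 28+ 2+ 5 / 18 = 229 / 63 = 3.63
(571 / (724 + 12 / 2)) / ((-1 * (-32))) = 571 / 23360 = 0.02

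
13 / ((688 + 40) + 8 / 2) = 13 / 732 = 0.02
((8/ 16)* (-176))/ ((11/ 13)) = -104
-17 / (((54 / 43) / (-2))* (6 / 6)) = 731 / 27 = 27.07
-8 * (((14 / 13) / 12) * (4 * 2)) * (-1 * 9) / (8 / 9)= 756 / 13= 58.15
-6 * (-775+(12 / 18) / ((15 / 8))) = 69718 / 15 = 4647.87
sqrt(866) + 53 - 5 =77.43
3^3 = 27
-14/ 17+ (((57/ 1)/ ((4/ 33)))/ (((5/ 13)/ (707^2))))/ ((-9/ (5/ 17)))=-1358089789/ 68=-19971908.66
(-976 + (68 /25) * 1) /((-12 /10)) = 811.07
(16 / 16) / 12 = 0.08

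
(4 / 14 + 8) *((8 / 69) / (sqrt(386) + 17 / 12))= -31552 / 8902495 + 22272 *sqrt(386) / 8902495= 0.05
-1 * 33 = -33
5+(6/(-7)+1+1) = 43/7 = 6.14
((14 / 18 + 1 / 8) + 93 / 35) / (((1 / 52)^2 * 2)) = 1516099 / 315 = 4813.01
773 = 773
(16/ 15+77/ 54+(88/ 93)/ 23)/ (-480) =-487769/ 92404800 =-0.01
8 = 8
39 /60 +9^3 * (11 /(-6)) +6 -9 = -26777 /20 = -1338.85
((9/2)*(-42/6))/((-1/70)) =2205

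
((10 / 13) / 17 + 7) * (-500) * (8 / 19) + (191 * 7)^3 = 10035518754847 / 4199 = 2389978269.79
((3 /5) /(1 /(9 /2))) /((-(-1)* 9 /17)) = 51 /10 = 5.10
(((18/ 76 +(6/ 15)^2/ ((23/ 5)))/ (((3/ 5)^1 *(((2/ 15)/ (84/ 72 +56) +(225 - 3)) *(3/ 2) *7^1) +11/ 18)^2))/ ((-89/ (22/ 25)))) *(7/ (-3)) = 118502459460/ 37022372241899541613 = 0.00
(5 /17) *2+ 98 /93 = 2596 /1581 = 1.64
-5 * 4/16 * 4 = -5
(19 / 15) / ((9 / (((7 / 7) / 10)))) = 19 / 1350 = 0.01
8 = 8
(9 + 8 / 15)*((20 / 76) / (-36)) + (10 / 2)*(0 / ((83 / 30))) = -143 / 2052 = -0.07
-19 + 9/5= -86/5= -17.20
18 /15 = 1.20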